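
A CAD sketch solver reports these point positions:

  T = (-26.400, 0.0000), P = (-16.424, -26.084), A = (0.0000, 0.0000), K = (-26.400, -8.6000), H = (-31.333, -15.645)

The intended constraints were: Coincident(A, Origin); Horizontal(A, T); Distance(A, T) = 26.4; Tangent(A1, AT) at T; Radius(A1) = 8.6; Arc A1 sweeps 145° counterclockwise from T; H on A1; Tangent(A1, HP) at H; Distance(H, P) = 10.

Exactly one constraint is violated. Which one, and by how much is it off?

Distance(H, P) = 10 — off by 8.20.

A = (0.00, 0.00) ✓; A.y = 0.00, T.y = 0.00 ✓; |AT| = 26.40 ✓; ∠(KT, TA) = 90.00° ✓; |KT| = 8.600 ✓; bearing(K→H) − bearing(K→T) = 145.0° ✓; |KH| = 8.600 ✓; ∠(KH, HP) = 90.00° ✓; |HP| = 18.20 ✗.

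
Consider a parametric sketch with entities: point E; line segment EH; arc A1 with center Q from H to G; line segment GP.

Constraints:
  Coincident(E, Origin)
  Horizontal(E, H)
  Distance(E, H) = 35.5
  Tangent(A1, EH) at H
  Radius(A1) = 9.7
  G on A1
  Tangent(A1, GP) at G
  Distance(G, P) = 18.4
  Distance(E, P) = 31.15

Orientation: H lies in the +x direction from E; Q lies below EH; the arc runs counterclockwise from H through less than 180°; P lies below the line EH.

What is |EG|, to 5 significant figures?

27.141

Checks: |QG| = 9.700 ✓; ∠(QG, GP) = 90.00° ✓; |GP| = 18.40 ✓; |EP| = 31.15 ✓.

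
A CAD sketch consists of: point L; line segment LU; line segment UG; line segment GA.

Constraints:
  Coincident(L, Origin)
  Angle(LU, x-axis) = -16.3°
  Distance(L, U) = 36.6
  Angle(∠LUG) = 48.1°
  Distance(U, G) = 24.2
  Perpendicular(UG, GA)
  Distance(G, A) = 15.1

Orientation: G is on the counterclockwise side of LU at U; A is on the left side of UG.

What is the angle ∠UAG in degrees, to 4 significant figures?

58.04°

∠LUG = 48.1°, so UG runs at -16.3° + (180° − 48.1°) = 115.6° from the x-axis; with |UG| = 24.2, G = U + 24.2·(cos 115.6°, sin 115.6°) = (24.67, 11.55). The perpendicularity gives GA at right angles to UG; with |GA| = 15.1 on the left of UG, A = G + 15.1·(-0.9018, -0.4321) = (11.05, 5.027). Then cos ∠UAG = AU·AG / (|AU||AG|), giving 58.04°.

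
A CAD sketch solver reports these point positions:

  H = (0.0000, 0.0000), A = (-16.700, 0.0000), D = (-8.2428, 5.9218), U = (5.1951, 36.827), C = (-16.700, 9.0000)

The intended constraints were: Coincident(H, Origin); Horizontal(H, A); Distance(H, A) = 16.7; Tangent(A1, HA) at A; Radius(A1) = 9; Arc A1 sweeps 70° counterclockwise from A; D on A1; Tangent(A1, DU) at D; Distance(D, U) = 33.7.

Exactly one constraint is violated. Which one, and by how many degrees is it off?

Tangent(A1, DU) at D — off by 3.50°.

H = (0.00, 0.00) ✓; H.y = 0.00, A.y = 0.00 ✓; |HA| = 16.70 ✓; ∠(CA, AH) = 90.00° ✓; |CA| = 9.000 ✓; bearing(C→D) − bearing(C→A) = 70.00° ✓; |CD| = 9.000 ✓; ∠(CD, DU) = 93.50° ✗; |DU| = 33.70 ✓.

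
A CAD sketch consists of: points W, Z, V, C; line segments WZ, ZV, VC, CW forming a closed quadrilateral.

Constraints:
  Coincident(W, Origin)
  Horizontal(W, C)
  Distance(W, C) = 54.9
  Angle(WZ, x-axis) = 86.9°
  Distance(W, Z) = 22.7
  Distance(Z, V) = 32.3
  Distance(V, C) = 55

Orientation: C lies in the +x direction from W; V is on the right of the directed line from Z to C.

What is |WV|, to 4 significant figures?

9.659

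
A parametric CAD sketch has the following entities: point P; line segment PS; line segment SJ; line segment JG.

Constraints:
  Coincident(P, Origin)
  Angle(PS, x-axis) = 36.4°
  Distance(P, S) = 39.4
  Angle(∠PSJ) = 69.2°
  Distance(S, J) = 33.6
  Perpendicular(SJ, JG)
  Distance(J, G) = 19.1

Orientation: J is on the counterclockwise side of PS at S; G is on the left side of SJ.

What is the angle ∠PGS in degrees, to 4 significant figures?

71.74°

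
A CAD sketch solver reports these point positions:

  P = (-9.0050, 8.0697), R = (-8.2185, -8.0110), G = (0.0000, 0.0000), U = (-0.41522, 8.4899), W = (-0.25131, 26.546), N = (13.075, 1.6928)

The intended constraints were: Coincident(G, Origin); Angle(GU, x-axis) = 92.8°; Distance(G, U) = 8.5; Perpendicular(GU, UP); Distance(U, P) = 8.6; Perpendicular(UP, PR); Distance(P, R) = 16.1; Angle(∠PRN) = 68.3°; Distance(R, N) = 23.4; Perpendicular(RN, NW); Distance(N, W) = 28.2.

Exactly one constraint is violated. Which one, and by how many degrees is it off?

Perpendicular(RN, NW) — off by 3.70°.

G = (0.00, 0.00) ✓; GU at 92.80° ✓; |GU| = 8.500 ✓; ∠(GU, UP) = 90.00° ✓; |UP| = 8.600 ✓; ∠(UP, PR) = 90.00° ✓; |PR| = 16.10 ✓; ∠PRN = 68.30° ✓; |RN| = 23.40 ✓; ∠(RN, NW) = 93.70° ✗; |NW| = 28.20 ✓.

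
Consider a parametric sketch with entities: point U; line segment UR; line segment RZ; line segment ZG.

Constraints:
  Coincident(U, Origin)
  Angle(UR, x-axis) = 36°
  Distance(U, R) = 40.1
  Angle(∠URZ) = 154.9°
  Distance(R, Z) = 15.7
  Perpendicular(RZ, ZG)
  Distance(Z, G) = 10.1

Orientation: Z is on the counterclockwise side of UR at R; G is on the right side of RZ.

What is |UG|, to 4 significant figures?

58.65

U is at the origin; UR runs at 36.0° with length 40.1, so R = 40.1·(cos 36.0°, sin 36.0°) = (32.44, 23.57). ∠URZ = 154.9°, so RZ runs at 36.0° + (180° − 154.9°) = 61.10° from the x-axis; with |RZ| = 15.7, Z = R + 15.7·(cos 61.10°, sin 61.10°) = (40.03, 37.31). RZ ⟂ ZG; with |ZG| = 10.1 on the right of RZ, G = Z + 10.1·(0.8755, -0.4833) = (48.87, 32.43). Then |UG| = |G − U| = 58.65.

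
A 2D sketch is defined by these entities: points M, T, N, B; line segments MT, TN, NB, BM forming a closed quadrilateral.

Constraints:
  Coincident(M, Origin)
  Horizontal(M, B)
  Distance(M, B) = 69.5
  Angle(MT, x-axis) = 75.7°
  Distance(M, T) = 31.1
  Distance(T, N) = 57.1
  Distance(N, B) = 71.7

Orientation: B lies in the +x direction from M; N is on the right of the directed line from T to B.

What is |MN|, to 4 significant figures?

26.94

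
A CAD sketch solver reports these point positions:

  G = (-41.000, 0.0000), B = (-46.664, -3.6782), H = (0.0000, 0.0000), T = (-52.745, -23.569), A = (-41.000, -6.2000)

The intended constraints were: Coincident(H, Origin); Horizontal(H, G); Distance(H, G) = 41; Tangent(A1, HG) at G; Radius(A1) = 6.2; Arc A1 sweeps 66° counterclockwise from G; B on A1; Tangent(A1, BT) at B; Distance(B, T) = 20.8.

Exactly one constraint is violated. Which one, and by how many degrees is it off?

Tangent(A1, BT) at B — off by 7.00°.

H = (0.00, 0.00) ✓; H.y = 0.00, G.y = 0.00 ✓; |HG| = 41.00 ✓; ∠(AG, GH) = 90.00° ✓; |AG| = 6.200 ✓; bearing(A→B) − bearing(A→G) = 66.00° ✓; |AB| = 6.200 ✓; ∠(AB, BT) = 83.00° ✗; |BT| = 20.80 ✓.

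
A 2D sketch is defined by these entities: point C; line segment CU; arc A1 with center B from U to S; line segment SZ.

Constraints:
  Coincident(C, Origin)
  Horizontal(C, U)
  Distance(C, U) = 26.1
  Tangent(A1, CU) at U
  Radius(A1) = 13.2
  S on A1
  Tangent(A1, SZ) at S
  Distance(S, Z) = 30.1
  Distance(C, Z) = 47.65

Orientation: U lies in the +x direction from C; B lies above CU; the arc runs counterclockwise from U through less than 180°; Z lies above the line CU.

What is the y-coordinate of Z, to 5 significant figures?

44.665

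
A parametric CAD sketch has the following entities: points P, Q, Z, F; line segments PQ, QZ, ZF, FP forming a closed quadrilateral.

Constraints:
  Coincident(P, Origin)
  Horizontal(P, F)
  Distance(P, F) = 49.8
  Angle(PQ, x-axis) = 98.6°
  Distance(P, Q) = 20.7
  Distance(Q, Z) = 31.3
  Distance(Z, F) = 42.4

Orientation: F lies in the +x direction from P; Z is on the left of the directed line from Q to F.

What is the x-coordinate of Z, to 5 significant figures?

24.954

Checks: |QZ| = 31.30 ✓; |ZF| = 42.40 ✓.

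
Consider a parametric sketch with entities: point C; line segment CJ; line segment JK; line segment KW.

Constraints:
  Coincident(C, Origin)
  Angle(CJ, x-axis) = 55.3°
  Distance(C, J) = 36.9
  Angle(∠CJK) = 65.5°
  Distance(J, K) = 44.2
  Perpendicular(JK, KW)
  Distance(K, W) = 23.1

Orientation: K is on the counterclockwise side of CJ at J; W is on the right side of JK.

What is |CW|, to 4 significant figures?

63.62

C is at the origin; CJ runs at 55.3° with length 36.9, so J = 36.9·(cos 55.3°, sin 55.3°) = (21.01, 30.34). ∠CJK = 65.5°, so JK runs at 55.3° + (180° − 65.5°) = 169.8° from the x-axis; with |JK| = 44.2, K = J + 44.2·(cos 169.8°, sin 169.8°) = (-22.50, 38.16). The perpendicularity gives KW at right angles to JK; with |KW| = 23.1 on the right of JK, W = K + 23.1·(0.1771, 0.9842) = (-18.40, 60.90). Then |CW| = |W − C| = 63.62.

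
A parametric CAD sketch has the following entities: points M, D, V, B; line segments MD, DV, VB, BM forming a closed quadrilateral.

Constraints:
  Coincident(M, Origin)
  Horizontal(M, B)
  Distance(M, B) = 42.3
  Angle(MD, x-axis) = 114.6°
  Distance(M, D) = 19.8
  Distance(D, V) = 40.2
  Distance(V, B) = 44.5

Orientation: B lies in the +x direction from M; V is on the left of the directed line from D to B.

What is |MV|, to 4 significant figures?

47.84

M is at the origin; M and B share the same y with |MB| = 42.3 and B in +x, so B = (42.3, 0). MD runs at 114.6° with |MD| = 19.8, so D = (-8.242, 18.00). V is determined by |DV| = 40.2 and |VB| = 44.5 together: it lies at the intersection of circle(D, 40.2) and circle(B, 44.5). With |DB| = 53.65, the foot of the radical line on DB is 23.43 from D and the perpendicular offset is √(40.2² − 23.43²) = 32.66. Taking the left-of-DB solution: V = (24.79, 40.91).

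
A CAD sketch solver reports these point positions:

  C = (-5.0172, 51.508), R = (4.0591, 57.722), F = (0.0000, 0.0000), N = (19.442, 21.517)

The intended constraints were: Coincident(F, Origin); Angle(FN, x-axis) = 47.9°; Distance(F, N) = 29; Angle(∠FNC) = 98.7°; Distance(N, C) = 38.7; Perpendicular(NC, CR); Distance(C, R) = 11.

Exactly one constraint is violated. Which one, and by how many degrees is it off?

Perpendicular(NC, CR) — off by 4.80°.

F = (0.00, 0.00) ✓; FN at 47.90° ✓; |FN| = 29.00 ✓; ∠FNC = 98.70° ✓; |NC| = 38.70 ✓; ∠(NC, CR) = 94.80° ✗; |CR| = 11.00 ✓.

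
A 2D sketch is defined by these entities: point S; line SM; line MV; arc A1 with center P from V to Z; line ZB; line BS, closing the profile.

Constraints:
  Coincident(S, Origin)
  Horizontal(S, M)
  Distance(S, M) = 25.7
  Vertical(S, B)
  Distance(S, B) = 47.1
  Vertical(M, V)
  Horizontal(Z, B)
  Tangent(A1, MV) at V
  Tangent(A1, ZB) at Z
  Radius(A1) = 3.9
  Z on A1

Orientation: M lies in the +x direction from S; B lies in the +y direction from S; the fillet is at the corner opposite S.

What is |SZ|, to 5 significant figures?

51.900

S is at the origin; S and M share the same y with |SM| = 25.7 and M on the +x side, so M = (25.700, 0.0000). S and B share the same x with |SB| = 47.1 and B on the +y side, so B = (0.0000, 47.100). The virtual corner opposite S is at (25.700, 47.100). A1 meets MV tangentially, so PV is at right angles to MV and the tangent condition forces PZ to be normal to ZB, with radius 3.9, so the center P sits 3.9 in from both sides at P = (21.800, 43.200). That places the tangent points at V = (25.700, 43.200) on MV and Z = (21.800, 47.100) on ZB. Then |SZ| = |Z − S| = 51.900.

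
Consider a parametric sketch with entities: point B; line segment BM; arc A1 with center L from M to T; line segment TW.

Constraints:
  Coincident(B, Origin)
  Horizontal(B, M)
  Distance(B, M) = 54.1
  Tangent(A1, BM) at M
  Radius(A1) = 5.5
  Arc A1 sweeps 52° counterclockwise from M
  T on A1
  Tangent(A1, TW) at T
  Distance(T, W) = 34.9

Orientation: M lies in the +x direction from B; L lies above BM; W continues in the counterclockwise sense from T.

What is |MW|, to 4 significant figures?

39.29

B is at the origin; BM is horizontal with |BM| = 54.1 and M on the +x side, so M = (54.10, 0.000). A1 meets BM tangentially, so LM is at right angles to BM, so L = M + (0, 5.5) = (54.10, 5.500). On A1, M sits at bearing -90° from L; a 52° counterclockwise sweep puts T at bearing -38°, so T = L + 5.5·(cos -38°, sin -38°) = (58.43, 2.114). A1 meets TW tangentially, so LT is at right angles to TW, so TW runs along (−sin -38°, cos -38°); with |TW| = 34.9, W = (79.92, 29.62). Then |MW| = |W − M| = 39.29.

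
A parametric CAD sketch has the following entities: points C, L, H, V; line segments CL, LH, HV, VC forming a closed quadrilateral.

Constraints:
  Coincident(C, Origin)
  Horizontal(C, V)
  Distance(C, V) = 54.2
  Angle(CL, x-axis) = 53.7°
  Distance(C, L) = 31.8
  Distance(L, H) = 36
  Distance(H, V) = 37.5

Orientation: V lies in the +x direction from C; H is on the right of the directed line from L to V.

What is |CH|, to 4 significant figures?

20.91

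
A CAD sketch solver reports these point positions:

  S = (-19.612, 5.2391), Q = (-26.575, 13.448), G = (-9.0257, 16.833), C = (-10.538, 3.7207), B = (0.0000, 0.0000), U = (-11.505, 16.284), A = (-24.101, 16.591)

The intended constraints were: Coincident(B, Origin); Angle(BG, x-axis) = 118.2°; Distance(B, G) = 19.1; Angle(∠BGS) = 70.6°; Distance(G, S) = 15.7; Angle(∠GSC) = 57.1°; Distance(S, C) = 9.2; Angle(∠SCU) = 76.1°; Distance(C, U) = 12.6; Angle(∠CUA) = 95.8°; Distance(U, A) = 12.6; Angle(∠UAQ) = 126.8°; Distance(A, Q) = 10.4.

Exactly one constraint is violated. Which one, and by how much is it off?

Distance(A, Q) = 10.4 — off by 6.40.

B = (0.00, 0.00) ✓; BG at 118.2° ✓; |BG| = 19.10 ✓; ∠BGS = 70.60° ✓; |GS| = 15.70 ✓; ∠GSC = 57.10° ✓; |SC| = 9.200 ✓; ∠SCU = 76.10° ✓; |CU| = 12.60 ✓; ∠CUA = 95.80° ✓; |UA| = 12.60 ✓; ∠UAQ = 126.8° ✓; |AQ| = 4.000 ✗.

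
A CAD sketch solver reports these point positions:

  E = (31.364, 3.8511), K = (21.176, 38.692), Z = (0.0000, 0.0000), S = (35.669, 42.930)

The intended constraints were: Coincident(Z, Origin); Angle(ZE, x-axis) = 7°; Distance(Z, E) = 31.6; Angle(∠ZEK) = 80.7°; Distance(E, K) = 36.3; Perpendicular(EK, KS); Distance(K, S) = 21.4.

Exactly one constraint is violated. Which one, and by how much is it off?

Distance(K, S) = 21.4 — off by 6.30.

Z = (0.00, 0.00) ✓; ZE at 7.000° ✓; |ZE| = 31.60 ✓; ∠ZEK = 80.70° ✓; |EK| = 36.30 ✓; ∠(EK, KS) = 90.00° ✓; |KS| = 15.10 ✗.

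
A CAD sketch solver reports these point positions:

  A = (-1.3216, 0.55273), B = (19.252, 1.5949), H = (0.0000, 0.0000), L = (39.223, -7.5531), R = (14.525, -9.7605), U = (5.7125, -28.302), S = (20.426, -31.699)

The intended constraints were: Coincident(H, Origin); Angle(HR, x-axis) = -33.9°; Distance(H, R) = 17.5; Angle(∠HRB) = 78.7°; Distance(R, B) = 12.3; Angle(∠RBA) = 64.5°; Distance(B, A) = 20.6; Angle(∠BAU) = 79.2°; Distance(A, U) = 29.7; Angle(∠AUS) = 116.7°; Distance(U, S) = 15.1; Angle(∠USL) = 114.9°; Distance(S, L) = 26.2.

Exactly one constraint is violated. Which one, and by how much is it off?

Distance(S, L) = 26.2 — off by 4.40.

H = (0.00, 0.00) ✓; HR at -33.90° ✓; |HR| = 17.50 ✓; ∠HRB = 78.70° ✓; |RB| = 12.30 ✓; ∠RBA = 64.50° ✓; |BA| = 20.60 ✓; ∠BAU = 79.20° ✓; |AU| = 29.70 ✓; ∠AUS = 116.7° ✓; |US| = 15.10 ✓; ∠USL = 114.9° ✓; |SL| = 30.60 ✗.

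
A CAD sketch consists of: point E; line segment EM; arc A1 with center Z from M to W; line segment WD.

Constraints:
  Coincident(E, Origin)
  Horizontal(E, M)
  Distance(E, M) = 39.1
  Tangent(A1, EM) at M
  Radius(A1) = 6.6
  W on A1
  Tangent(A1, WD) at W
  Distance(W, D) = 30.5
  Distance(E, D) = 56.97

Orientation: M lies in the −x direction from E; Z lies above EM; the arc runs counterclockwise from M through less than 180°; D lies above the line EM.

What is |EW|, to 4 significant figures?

34.01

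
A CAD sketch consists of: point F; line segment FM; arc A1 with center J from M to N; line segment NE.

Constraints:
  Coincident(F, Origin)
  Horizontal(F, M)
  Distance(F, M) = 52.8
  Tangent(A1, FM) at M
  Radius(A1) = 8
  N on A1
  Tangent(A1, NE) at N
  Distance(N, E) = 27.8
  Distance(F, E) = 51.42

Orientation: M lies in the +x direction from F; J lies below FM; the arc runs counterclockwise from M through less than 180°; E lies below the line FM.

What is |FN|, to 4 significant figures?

45.42

F is at the origin; F and M share the same y with |FM| = 52.8 and M on the +x side, so M = (52.80, 0.000). Since A1 is tangent to FM there, JM ⟂ FM, so J = M + (0, -8) = (52.80, -8.000). Since JN ⟂ NE (tangency), |JE| = √(8.0² + 27.8²) = 28.93 regardless of where N sits on A1. So E lies on both circle(F, 51.42) and circle(J, 28.93); the below-FM intersection is E = (39.05, -33.45). N is the foot of the tangent from E: N = (44.98, -6.293).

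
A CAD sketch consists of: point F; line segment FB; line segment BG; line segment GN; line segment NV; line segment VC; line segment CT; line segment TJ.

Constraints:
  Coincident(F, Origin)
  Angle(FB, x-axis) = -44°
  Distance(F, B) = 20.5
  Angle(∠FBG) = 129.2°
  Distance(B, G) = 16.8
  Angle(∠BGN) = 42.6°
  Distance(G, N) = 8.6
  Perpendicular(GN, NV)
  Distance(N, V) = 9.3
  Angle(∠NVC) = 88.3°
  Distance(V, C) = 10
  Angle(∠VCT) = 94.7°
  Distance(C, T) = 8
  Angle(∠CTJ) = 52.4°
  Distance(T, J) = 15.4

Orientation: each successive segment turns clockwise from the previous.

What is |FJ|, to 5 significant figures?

21.834

∠VCT = 94.7° gives CT at -139.20° from the x-axis; with |CT| = 8.0, T = (15.254, -31.793). ∠CTJ = 52.4° gives TJ at 93.200° from the x-axis; with |TJ| = 15.4, J = (14.394, -16.417). Then |FJ| = |J − F| = 21.834.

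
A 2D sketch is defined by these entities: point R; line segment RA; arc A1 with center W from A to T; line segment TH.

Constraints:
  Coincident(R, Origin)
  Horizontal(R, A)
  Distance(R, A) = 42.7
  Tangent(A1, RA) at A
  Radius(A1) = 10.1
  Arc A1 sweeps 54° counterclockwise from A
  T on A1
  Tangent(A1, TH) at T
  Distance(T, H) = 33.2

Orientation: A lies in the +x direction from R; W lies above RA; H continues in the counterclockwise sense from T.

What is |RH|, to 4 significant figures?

76.92

On A1, A sits at bearing -90° from W; a 54° counterclockwise sweep puts T at bearing -36°, so T = W + 10.1·(cos -36°, sin -36°) = (50.87, 4.163). Tangency of A1 to TH means the radius WT is perpendicular to TH, so TH runs along (−sin -36°, cos -36°); with |TH| = 33.2, H = (70.39, 31.02). Then |RH| = |H − R| = 76.92.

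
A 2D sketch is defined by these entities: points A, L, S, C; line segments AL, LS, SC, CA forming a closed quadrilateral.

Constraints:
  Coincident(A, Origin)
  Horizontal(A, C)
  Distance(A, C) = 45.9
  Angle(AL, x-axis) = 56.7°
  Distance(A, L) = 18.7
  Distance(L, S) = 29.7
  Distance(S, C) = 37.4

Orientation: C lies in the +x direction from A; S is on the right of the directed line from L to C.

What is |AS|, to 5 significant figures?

17.997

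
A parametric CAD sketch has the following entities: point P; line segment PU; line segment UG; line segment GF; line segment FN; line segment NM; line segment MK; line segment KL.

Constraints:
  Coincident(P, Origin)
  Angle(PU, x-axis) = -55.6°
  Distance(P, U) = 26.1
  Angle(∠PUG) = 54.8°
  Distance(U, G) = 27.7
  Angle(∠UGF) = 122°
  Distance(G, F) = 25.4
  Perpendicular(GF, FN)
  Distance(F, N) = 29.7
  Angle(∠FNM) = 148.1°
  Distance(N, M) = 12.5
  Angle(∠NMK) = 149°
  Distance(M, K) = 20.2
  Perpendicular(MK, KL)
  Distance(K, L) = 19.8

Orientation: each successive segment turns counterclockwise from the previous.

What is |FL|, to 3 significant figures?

46.3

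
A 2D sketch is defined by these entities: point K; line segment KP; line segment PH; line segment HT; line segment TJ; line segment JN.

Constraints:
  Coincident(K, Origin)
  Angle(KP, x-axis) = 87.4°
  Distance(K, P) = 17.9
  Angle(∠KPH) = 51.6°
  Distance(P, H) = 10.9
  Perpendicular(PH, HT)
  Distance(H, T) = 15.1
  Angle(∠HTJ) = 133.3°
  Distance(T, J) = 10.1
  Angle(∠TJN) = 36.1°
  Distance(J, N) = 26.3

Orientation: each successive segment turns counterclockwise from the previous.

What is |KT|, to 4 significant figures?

1.094

K is at the origin; KP runs at 87.4° with length 17.9, so P = (0.8120, 17.88). ∠KPH = 51.6° gives PH at -144.2° from the x-axis; with |PH| = 10.9, H = (-8.029, 11.51). The perpendicularity gives HT at right angles to PH, so HT runs at -54.20°; with |HT| = 15.1, T = (0.8043, -0.7415). Then |KT| = |T − K| = 1.094.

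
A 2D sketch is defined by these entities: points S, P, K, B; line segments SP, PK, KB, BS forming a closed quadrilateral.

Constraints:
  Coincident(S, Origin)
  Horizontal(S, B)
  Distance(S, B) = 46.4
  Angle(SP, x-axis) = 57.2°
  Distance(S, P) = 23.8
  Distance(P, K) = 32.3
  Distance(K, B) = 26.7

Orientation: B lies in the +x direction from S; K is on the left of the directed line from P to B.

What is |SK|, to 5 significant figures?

51.866

Checks: |PK| = 32.30 ✓; |KB| = 26.70 ✓.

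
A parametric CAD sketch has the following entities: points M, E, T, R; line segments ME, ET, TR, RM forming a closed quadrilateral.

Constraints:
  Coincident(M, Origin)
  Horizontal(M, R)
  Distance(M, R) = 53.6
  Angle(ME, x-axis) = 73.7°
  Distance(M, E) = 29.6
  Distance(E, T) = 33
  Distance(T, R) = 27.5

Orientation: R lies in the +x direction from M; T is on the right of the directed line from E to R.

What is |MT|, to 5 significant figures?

26.114

M is at the origin; MR is horizontal with |MR| = 53.6 and R in +x, so R = (53.6, 0). ME runs at 73.7° with |ME| = 29.6, so E = (8.3077, 28.410). T is determined by |ET| = 33.0 and |TR| = 27.5 together: it lies at the intersection of circle(E, 33.0) and circle(R, 27.5). With |ER| = 53.465, the foot of the radical line on ER is 29.844 from E and the perpendicular offset is √(33.0² − 29.844²) = 14.082. Taking the right-of-ER solution: T = (26.107, 0.62202).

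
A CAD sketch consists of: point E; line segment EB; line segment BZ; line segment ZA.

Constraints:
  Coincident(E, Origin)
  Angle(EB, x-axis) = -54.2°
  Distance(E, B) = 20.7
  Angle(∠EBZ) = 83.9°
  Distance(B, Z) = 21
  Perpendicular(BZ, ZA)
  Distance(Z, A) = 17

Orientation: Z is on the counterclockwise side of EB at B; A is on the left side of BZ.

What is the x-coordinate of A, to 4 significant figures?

16.39

E is at the origin; EB runs at -54.2° with length 20.7, so B = 20.7·(cos -54.2°, sin -54.2°) = (12.11, -16.79). ∠EBZ = 83.9°, so BZ runs at -54.2° + (180° − 83.9°) = 41.90° from the x-axis; with |BZ| = 21.0, Z = B + 21.0·(cos 41.90°, sin 41.90°) = (27.74, -2.765). BZ is perpendicular to ZA; with |ZA| = 17.0 on the left of BZ, A = Z + 17.0·(-0.6678, 0.7443) = (16.39, 9.889). So A.x = 16.39.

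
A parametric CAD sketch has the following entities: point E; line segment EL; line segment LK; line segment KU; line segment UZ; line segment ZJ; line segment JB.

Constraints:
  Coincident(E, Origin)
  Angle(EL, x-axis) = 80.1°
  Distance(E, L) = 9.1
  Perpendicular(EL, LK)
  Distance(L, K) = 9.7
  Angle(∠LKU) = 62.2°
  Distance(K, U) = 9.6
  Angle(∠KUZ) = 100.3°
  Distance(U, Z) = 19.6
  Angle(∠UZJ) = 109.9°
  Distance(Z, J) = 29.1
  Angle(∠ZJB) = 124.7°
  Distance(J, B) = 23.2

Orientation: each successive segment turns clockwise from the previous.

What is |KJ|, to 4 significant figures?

36.00

E is at the origin; EL runs at 80.1° with length 9.1, so L = (1.565, 8.964). The perpendicularity gives LK at right angles to EL, so LK runs at -9.900°; with |LK| = 9.7, K = (11.12, 7.297). ∠LKU = 62.2° gives KU at -127.7° from the x-axis; with |KU| = 9.6, U = (5.249, -0.2990). ∠KUZ = 100.3° gives UZ at 152.6° from the x-axis; with |UZ| = 19.6, Z = (-12.15, 8.721). ∠UZJ = 109.9° gives ZJ at 82.50° from the x-axis; with |ZJ| = 29.1, J = (-8.353, 37.57). Then |KJ| = |J − K| = 36.00.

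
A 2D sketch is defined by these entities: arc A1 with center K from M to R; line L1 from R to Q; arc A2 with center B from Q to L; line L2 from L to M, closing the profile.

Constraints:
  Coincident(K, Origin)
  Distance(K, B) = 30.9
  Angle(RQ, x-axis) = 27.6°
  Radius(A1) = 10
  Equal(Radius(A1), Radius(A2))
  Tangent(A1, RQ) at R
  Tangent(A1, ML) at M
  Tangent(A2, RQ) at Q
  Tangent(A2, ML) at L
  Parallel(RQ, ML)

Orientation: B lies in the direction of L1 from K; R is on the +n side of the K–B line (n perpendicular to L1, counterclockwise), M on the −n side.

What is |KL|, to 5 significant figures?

32.478

Tangency of A1 to both parallel lines with radius 10.0 puts R and M at K ± 10.0·n: R = (-4.6330, 8.8620), M = (4.6330, -8.8620). Equal radii place Q and L the same way about B: Q = B + 10.0·n = (22.751, 23.178), L = B − 10.0·n = (32.017, 5.4538). Then |KL| = |L − K| = 32.478.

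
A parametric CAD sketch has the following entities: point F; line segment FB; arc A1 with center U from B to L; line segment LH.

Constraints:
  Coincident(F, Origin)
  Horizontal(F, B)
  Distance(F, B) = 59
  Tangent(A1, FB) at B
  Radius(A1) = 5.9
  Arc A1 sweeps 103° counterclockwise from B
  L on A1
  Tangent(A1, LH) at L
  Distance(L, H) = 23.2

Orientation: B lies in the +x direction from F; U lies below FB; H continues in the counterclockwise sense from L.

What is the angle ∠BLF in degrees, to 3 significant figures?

121°

Tangency of A1 to FB means the radius UB is perpendicular to FB, so U = B + (0, -5.9) = (59.0, -5.90). On A1, B sits at bearing 90° from U; a 103° counterclockwise sweep puts L at bearing 193°, so L = U + 5.9·(cos 193°, sin 193°) = (53.3, -7.23). Then cos ∠BLF = LB·LF / (|LB||LF|), giving 121°.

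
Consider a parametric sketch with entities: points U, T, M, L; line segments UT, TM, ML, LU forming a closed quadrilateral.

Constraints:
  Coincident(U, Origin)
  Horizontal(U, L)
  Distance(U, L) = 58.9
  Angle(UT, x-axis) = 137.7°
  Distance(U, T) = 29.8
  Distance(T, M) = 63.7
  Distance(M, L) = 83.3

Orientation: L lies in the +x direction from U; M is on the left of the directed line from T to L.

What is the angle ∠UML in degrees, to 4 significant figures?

43.65°

U is at the origin; UL is horizontal with |UL| = 58.9 and L in +x, so L = (58.9, 0). UT runs at 137.7° with |UT| = 29.8, so T = (-22.04, 20.06). M is determined by |TM| = 63.7 and |ML| = 83.3 together: it lies at the intersection of circle(T, 63.7) and circle(L, 83.3). With |TL| = 83.39, the foot of the radical line on TL is 24.42 from T and the perpendicular offset is √(63.7² − 24.42²) = 58.83. Taking the left-of-TL solution: M = (15.81, 71.29).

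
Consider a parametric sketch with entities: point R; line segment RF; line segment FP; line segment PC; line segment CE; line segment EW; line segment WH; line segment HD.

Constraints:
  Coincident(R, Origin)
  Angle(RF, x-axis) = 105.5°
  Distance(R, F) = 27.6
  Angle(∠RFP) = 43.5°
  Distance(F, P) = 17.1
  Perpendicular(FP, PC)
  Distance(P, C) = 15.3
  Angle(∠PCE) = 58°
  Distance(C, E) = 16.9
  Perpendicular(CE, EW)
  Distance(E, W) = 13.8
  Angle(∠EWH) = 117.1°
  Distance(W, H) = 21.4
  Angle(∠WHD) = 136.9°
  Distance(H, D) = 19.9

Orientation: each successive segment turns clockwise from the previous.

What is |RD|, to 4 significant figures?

25.88

R is at the origin; RF runs at 105.5° with length 27.6, so F = (-7.376, 26.60). ∠RFP = 43.5° gives FP at -31.00° from the x-axis; with |FP| = 17.1, P = (7.282, 17.79). FP ⟂ PC, so PC runs at -121.0°; with |PC| = 15.3, C = (-0.5983, 4.674). ∠PCE = 58.0° gives CE at 117.0° from the x-axis; with |CE| = 16.9, E = (-8.271, 19.73). CE ⟂ EW, so EW runs at 27.00°; with |EW| = 13.8, W = (4.025, 26.00). ∠EWH = 117.1° gives WH at -35.90° from the x-axis; with |WH| = 21.4, H = (21.36, 13.45). ∠WHD = 136.9° gives HD at -79.00° from the x-axis; with |HD| = 19.9, D = (25.16, -6.085). Then |RD| = |D − R| = 25.88.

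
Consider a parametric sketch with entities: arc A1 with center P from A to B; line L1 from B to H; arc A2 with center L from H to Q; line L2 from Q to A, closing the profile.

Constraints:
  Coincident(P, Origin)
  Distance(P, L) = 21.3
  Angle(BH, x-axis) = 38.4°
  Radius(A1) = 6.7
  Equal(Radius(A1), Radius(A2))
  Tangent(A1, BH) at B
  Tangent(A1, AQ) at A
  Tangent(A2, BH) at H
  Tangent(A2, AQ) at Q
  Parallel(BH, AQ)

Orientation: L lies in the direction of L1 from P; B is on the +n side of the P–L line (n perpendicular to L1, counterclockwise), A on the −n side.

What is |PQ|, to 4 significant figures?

22.33

The slot axis is L1's direction at 38.4°, so u = (cos 38.4°, sin 38.4°) = (0.7837, 0.6211) and n = (−sin 38.4°, cos 38.4°) = (-0.6211, 0.7837). P is at the origin and L lies 21.3 along u from P, so L = 21.3·u = (16.69, 13.23). Tangency of A1 to both parallel lines with radius 6.7 puts B and A at P ± 6.7·n: B = (-4.162, 5.251), A = (4.162, -5.251). Equal radii place H and Q the same way about L: H = L + 6.7·n = (12.53, 18.48), Q = L − 6.7·n = (20.85, 7.980). Then |PQ| = |Q − P| = 22.33.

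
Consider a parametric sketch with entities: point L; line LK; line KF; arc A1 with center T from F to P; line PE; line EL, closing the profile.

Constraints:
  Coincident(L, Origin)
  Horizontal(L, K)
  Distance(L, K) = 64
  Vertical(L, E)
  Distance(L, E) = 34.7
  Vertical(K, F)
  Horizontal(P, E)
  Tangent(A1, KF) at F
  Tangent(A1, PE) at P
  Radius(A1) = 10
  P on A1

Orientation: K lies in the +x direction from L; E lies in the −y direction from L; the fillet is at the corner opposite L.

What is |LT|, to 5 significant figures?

59.381

L is at the origin; L and K share the same y with |LK| = 64.0 and K on the +x side, so K = (64.000, 0.0000). L and E share the same x with |LE| = 34.7 and E on the −y side, so E = (0.0000, -34.700). The virtual corner opposite L is at (64.000, -34.700). The tangent condition forces TF to be normal to KF and the tangent condition forces TP to be normal to PE, with radius 10.0, so the center T sits 10.0 in from both sides at T = (54.000, -24.700). Then |LT| = |T − L| = 59.381.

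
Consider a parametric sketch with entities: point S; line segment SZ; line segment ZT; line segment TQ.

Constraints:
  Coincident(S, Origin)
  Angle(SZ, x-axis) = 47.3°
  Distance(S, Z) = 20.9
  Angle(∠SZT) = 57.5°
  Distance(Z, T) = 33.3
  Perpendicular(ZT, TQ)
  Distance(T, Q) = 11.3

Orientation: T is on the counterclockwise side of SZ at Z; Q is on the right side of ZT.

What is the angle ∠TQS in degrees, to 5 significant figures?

37.343°

S is at the origin; SZ runs at 47.3° with length 20.9, so Z = 20.9·(cos 47.3°, sin 47.3°) = (14.174, 15.360). ∠SZT = 57.5°, so ZT runs at 47.3° + (180° − 57.5°) = 169.80° from the x-axis; with |ZT| = 33.3, T = Z + 33.3·(cos 169.80°, sin 169.80°) = (-18.600, 21.257). ZT is perpendicular to TQ; with |TQ| = 11.3 on the right of ZT, Q = T + 11.3·(0.17708, 0.98420) = (-16.599, 32.378). Then cos ∠TQS = QT·QS / (|QT||QS|), giving 37.343°.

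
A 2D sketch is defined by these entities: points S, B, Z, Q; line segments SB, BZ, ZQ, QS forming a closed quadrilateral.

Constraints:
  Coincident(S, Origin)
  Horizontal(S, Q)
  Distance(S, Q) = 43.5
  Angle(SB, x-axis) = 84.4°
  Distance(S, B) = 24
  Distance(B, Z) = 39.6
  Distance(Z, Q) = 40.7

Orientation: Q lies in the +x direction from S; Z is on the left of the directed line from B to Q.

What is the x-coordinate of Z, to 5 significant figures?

38.347

Checks: |BZ| = 39.60 ✓; |ZQ| = 40.70 ✓.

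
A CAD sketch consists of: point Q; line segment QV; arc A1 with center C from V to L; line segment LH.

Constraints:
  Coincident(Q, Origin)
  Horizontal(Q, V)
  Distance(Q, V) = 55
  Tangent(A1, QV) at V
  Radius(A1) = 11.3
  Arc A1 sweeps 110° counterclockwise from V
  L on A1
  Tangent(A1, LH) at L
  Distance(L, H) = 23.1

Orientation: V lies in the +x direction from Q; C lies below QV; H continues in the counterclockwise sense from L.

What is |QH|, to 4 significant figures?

63.98

Q is at the origin; QV is horizontal with |QV| = 55.0 and V on the +x side, so V = (55.00, 0.000). Tangency of A1 to QV means the radius CV is perpendicular to QV, so C = V + (0, -11.3) = (55.00, -11.30). On A1, V sits at bearing 90° from C; a 110° counterclockwise sweep puts L at bearing 200°, so L = C + 11.3·(cos 200°, sin 200°) = (44.38, -15.16). Since A1 is tangent to LH there, CL ⟂ LH, so LH runs along (−sin 200°, cos 200°); with |LH| = 23.1, H = (52.28, -36.87). Then |QH| = |H − Q| = 63.98.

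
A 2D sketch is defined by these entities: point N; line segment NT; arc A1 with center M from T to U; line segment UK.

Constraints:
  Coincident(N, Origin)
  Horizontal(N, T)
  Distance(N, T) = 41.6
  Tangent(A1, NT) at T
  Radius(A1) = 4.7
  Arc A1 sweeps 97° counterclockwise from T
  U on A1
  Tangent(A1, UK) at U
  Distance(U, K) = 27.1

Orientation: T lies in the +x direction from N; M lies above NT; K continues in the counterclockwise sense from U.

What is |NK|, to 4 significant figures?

53.67

On A1, T sits at bearing -90° from M; a 97° counterclockwise sweep puts U at bearing 7°, so U = M + 4.7·(cos 7°, sin 7°) = (46.26, 5.273). A1 meets UK tangentially, so MU is at right angles to UK, so UK runs along (−sin 7°, cos 7°); with |UK| = 27.1, K = (42.96, 32.17). Then |NK| = |K − N| = 53.67.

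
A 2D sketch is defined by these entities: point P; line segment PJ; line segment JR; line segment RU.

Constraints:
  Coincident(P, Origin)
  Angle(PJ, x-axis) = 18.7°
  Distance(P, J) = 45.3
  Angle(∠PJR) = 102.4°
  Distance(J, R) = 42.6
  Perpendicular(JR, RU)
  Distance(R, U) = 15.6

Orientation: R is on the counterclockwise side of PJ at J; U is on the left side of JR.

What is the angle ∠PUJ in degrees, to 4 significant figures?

48.81°

P is at the origin; PJ runs at 18.7° with length 45.3, so J = 45.3·(cos 18.7°, sin 18.7°) = (42.91, 14.52). ∠PJR = 102.4°, so JR runs at 18.7° + (180° − 102.4°) = 96.30° from the x-axis; with |JR| = 42.6, R = J + 42.6·(cos 96.30°, sin 96.30°) = (38.23, 56.87). JR ⟂ RU; with |RU| = 15.6 on the left of JR, U = R + 15.6·(-0.9940, -0.1097) = (22.73, 55.15). Then cos ∠PUJ = UP·UJ / (|UP||UJ|), giving 48.81°.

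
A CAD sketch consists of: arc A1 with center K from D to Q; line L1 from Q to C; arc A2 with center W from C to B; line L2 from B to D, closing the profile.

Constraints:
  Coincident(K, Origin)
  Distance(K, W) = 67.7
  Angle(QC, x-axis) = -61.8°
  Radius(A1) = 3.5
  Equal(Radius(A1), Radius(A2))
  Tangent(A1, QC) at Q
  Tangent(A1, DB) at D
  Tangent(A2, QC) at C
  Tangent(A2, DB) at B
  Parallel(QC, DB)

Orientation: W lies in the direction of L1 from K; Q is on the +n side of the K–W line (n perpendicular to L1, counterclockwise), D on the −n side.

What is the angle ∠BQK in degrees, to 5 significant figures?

84.097°

The slot axis is L1's direction at -61.8°, so u = (cos -61.8°, sin -61.8°) = (0.47255, -0.88130) and n = (−sin -61.8°, cos -61.8°) = (0.88130, 0.47255). K is at the origin and W lies 67.7 along u from K, so W = 67.7·u = (31.992, -59.664). Tangency of A1 to both parallel lines with radius 3.5 puts Q and D at K ± 3.5·n: Q = (3.0846, 1.6539), D = (-3.0846, -1.6539). Equal radii place C and B the same way about W: C = W + 3.5·n = (35.076, -58.010), B = W − 3.5·n = (28.907, -61.318). Then cos ∠BQK = QB·QK / (|QB||QK|), giving 84.097°.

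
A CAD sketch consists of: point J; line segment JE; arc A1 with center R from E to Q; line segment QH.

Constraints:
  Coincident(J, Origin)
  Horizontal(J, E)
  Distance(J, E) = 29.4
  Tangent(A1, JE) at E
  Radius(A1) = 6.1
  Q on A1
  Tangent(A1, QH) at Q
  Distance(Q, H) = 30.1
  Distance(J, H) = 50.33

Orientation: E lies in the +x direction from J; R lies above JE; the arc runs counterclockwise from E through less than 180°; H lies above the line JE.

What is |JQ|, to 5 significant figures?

36.042

J is at the origin; JE is horizontal with |JE| = 29.4 and E on the +x side, so E = (29.400, 0.0000). A1 meets JE tangentially, so RE is at right angles to JE, so R = E + (0, 6.1) = (29.400, 6.1000). Since RQ ⟂ QH (tangency), |RH| = √(6.1² + 30.1²) = 30.712 regardless of where Q sits on A1. So H lies on both circle(J, 50.33) and circle(R, 30.712); the above-JE intersection is H = (34.834, 36.327). Q is the foot of the tangent from H: Q = (35.499, 6.2346).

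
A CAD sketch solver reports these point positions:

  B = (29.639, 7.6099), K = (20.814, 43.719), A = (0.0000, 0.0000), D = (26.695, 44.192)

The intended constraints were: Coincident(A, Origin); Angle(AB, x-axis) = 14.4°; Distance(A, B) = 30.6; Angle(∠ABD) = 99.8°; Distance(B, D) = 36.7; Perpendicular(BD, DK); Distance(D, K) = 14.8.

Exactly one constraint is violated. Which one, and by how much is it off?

Distance(D, K) = 14.8 — off by 8.90.

A = (0.00, 0.00) ✓; AB at 14.40° ✓; |AB| = 30.60 ✓; ∠ABD = 99.80° ✓; |BD| = 36.70 ✓; ∠(BD, DK) = 90.00° ✓; |DK| = 5.900 ✗.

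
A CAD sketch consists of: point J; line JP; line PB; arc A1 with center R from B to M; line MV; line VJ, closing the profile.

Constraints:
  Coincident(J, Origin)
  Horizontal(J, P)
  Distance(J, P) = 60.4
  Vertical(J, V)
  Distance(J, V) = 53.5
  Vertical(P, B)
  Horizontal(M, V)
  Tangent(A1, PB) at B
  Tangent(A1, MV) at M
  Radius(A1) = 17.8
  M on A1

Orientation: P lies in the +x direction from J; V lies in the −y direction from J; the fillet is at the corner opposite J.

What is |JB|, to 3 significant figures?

70.2

The virtual corner opposite J is at (60.4, -53.5). The tangent condition forces RB to be normal to PB and the tangent condition forces RM to be normal to MV, with radius 17.8, so the center R sits 17.8 in from both sides at R = (42.6, -35.7). That places the tangent points at B = (60.4, -35.7) on PB and M = (42.6, -53.5) on MV. Then |JB| = |B − J| = 70.2.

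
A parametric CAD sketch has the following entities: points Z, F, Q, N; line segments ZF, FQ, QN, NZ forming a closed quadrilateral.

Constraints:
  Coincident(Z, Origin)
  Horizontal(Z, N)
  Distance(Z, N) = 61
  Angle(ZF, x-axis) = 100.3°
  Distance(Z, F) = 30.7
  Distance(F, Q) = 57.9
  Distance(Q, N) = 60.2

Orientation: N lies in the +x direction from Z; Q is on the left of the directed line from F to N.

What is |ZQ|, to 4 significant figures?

73.64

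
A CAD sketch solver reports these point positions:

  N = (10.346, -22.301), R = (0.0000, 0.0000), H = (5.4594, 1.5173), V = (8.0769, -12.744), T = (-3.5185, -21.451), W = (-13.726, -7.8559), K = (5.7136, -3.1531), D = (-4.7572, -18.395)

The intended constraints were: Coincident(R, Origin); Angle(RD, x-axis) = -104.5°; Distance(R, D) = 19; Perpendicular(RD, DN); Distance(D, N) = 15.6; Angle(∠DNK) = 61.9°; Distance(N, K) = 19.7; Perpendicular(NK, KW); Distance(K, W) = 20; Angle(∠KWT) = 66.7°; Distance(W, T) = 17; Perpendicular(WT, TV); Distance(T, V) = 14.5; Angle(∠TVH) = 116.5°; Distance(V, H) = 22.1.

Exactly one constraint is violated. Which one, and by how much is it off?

Distance(V, H) = 22.1 — off by 7.60.

R = (0.00, 0.00) ✓; RD at -104.5° ✓; |RD| = 19.00 ✓; ∠(RD, DN) = 90.00° ✓; |DN| = 15.60 ✓; ∠DNK = 61.90° ✓; |NK| = 19.70 ✓; ∠(NK, KW) = 90.00° ✓; |KW| = 20.00 ✓; ∠KWT = 66.70° ✓; |WT| = 17.00 ✓; ∠(WT, TV) = 90.00° ✓; |TV| = 14.50 ✓; ∠TVH = 116.5° ✓; |VH| = 14.50 ✗.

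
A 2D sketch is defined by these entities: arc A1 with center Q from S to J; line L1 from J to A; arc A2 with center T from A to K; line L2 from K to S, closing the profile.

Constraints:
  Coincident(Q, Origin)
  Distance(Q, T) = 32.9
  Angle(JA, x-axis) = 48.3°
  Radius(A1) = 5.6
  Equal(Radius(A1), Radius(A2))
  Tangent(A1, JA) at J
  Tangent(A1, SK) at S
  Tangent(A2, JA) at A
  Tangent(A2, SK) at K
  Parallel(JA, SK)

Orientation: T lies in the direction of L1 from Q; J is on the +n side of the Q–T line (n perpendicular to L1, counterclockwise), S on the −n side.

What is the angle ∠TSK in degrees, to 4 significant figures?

9.660°

The slot axis is L1's direction at 48.3°, so u = (cos 48.3°, sin 48.3°) = (0.6652, 0.7466) and n = (−sin 48.3°, cos 48.3°) = (-0.7466, 0.6652). Q is at the origin and T lies 32.9 along u from Q, so T = 32.9·u = (21.89, 24.56). Tangency of A1 to both parallel lines with radius 5.6 puts J and S at Q ± 5.6·n: J = (-4.181, 3.725), S = (4.181, -3.725). Equal radii place A and K the same way about T: A = T + 5.6·n = (17.70, 28.29), K = T − 5.6·n = (26.07, 20.84). Then cos ∠TSK = ST·SK / (|ST||SK|), giving 9.660°.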